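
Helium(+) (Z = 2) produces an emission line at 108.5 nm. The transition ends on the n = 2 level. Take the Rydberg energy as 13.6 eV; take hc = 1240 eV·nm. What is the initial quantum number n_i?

The photon energy is ΔE = hc/λ = 1240 / 108.5 = 11.43 eV.
With Z = 2, ΔE = 54.40 × (1/n_f² − 1/n_i²), so 1/n_f² − 1/n_i² = 0.2101.
With n_f = 2: 1/n_i² = 1/4 − 0.2101 = 0.03992, so n_i ≈ 5.01.

n_i = 5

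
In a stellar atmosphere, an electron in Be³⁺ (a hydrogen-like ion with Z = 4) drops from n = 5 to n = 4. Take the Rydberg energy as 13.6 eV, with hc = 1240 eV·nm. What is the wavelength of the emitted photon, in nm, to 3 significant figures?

253 nm

For Z = 4 the level energies scale as Z², so the effective Rydberg energy is 13.6 × 16 = 217.6 eV.
ΔE = 217.6 × (1/4² − 1/5²) = 217.6 × 0.02250 = 4.896 eV.
λ = hc/ΔE = 1240 / 4.896 = 253 nm.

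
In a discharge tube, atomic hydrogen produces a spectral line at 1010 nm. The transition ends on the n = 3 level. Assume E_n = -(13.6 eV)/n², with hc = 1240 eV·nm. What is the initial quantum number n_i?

The photon energy is ΔE = hc/λ = 1240 / 1010 = 1.228 eV.
With Z = 1, ΔE = 13.60 × (1/n_f² − 1/n_i²), so 1/n_f² − 1/n_i² = 0.09027.
With n_f = 3: 1/n_i² = 1/9 − 0.09027 = 0.02084, so n_i ≈ 6.93.

n_i = 7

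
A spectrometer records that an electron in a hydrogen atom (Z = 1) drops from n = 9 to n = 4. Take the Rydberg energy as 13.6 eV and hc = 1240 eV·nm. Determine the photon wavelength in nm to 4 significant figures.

ΔE = 13.60 × (1/4² − 1/9²) = 13.60 × 0.05015 = 0.6821 eV.
λ = hc/ΔE = 1240 / 0.6821 = 1818 nm.

1818 nm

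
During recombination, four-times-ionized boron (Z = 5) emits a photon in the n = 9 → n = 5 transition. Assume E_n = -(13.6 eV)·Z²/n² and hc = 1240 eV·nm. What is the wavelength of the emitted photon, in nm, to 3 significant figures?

For Z = 5 the level energies scale as Z², so the effective Rydberg energy is 13.6 × 25 = 340.0 eV.
ΔE = 340.0 × (1/5² − 1/9²) = 340.0 × 0.02765 = 9.402 eV.
λ = hc/ΔE = 1240 / 9.402 = 132 nm.

132 nm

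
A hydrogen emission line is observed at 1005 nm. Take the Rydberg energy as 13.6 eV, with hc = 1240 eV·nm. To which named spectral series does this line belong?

Paschen

ΔE = 1240/1005 = 1.234 eV.
This matches 13.6 × (1/3² − 1/7²), so n_f = 3: the Paschen series.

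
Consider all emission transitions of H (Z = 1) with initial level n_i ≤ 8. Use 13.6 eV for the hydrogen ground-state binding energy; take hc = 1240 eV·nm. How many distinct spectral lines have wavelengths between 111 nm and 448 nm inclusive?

Enumerate all n_i → n_f pairs with 1 ≤ n_f < n_i ≤ 8 and compute λ = 1240 / [13.6·1·(1/n_f² − 1/n_i²)].
Lines falling in [111, 448] nm: 2→1 (121.6 nm), 8→2 (389.0 nm), 7→2 (397.1 nm), 6→2 (410.3 nm), 5→2 (434.2 nm).

5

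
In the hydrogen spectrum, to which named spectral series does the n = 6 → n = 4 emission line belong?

The series is set by the lower level: n_f = 4 is the Brackett series.

Brackett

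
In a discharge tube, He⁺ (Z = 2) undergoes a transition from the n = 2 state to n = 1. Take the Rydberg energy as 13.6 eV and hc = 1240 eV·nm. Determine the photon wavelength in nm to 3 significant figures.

For Z = 2 the level energies scale as Z², so the effective Rydberg energy is 13.6 × 4 = 54.40 eV.
ΔE = 54.40 × (1/1² − 1/2²) = 54.40 × 0.7500 = 40.80 eV.
λ = hc/ΔE = 1240 / 40.80 = 30.4 nm.

30.4 nm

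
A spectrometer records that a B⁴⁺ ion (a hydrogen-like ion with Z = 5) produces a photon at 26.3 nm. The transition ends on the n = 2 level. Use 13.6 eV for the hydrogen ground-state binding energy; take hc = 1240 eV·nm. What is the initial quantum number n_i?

n_i = 3

The photon energy is ΔE = hc/λ = 1240 / 26.3 = 47.15 eV.
With Z = 5, ΔE = 340.0 × (1/n_f² − 1/n_i²), so 1/n_f² − 1/n_i² = 0.1387.
With n_f = 2: 1/n_i² = 1/4 − 0.1387 = 0.1113, so n_i ≈ 3.00.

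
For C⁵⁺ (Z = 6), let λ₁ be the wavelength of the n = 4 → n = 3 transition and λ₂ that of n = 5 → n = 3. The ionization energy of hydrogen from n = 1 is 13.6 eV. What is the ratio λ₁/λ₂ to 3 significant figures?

1.46

λ ∝ 1/ΔE ∝ 1/(1/n_f² − 1/n_i²), and the Z² and hc factors cancel in the ratio.
λ₁/λ₂ = (1/3² − 1/5²)/(1/3² − 1/4²) = 0.07111/0.04861 = 1.46.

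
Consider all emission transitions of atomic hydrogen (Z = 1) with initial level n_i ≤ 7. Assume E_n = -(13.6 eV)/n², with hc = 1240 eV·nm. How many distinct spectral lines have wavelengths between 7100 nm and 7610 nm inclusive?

Enumerate all n_i → n_f pairs with 1 ≤ n_f < n_i ≤ 7 and compute λ = 1240 / [13.6·1·(1/n_f² − 1/n_i²)].
Lines falling in [7100, 7610] nm: 6→5 (7460 nm).

1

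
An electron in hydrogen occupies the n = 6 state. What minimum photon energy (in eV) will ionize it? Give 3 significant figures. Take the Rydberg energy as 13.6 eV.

0.378 eV

E_6 = −13.60/36 = −0.378 eV, so ionization (to E = 0) requires 0.378 eV.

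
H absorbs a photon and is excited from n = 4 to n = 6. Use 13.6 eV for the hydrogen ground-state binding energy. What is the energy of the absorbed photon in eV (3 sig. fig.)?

E_6 = −13.60/36 = −0.3778 eV and E_4 = −13.60/16 = −0.8500 eV.
The photon energy is |E_6 − E_4| = 0.472 eV.

0.472 eV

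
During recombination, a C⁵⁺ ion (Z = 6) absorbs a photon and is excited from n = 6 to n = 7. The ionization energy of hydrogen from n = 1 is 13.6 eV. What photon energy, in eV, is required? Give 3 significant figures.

3.61 eV

The Bohr energies scale as Z², so for Z = 6: E_n = −489.6/n² eV.
E_7 = −489.6/49 = −9.992 eV and E_6 = −489.6/36 = −13.60 eV.
The photon energy is |E_7 − E_6| = 3.61 eV.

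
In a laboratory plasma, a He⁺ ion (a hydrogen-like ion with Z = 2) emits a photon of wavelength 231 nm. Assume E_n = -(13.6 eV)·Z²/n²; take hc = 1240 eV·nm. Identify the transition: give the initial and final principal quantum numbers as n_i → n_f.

The photon energy is ΔE = hc/λ = 1240 / 231 = 5.368 eV.
With Z = 2, ΔE = 54.40 × (1/n_f² − 1/n_i²), so 1/n_f² − 1/n_i² = 0.09868.
Trying n_f = 3 gives 1/n_i² = 0.01244, i.e. n_i ≈ 9; this pair matches.

n_i = 9, n_f = 3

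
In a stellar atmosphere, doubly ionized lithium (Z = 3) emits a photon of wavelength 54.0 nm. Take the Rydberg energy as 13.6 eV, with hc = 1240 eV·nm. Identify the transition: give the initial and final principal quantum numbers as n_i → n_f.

n_i = 4, n_f = 2

The photon energy is ΔE = hc/λ = 1240 / 54.0 = 22.96 eV.
With Z = 3, ΔE = 122.4 × (1/n_f² − 1/n_i²), so 1/n_f² − 1/n_i² = 0.1876.
Trying n_f = 2 gives 1/n_i² = 0.06239, i.e. n_i ≈ 4; this pair matches.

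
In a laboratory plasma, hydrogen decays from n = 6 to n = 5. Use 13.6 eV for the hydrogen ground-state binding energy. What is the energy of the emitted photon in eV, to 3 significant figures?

E_6 = −13.60/36 = −0.3778 eV and E_5 = −13.60/25 = −0.5440 eV.
The photon energy is |E_6 − E_5| = 0.166 eV.

0.166 eV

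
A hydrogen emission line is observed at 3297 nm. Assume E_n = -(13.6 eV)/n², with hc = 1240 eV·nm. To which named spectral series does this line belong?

Pfund

ΔE = 1240/3297 = 0.3761 eV.
This matches 13.6 × (1/5² − 1/9²), so n_f = 5: the Pfund series.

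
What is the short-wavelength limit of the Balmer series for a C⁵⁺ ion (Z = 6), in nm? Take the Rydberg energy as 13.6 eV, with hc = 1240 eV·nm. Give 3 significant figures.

The Balmer series has lower level n_f = 2; the series limit corresponds to n_i → ∞.
ΔE_max = 13.6 × 36 / 2² = 122.4 eV.
λ_min = 1240 / 122.4 = 10.1 nm.

10.1 nm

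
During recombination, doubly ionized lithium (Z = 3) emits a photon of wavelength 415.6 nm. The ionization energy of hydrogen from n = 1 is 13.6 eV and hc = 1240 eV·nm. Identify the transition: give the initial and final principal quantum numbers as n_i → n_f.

The photon energy is ΔE = hc/λ = 1240 / 415.6 = 2.984 eV.
With Z = 3, ΔE = 122.4 × (1/n_f² − 1/n_i²), so 1/n_f² − 1/n_i² = 0.02438.
Trying n_f = 5 gives 1/n_i² = 0.01562, i.e. n_i ≈ 8; this pair matches.

n_i = 8, n_f = 5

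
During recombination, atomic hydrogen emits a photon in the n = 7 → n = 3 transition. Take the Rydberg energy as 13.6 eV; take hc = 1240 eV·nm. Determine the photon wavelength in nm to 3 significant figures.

1010 nm

ΔE = 13.60 × (1/3² − 1/7²) = 13.60 × 0.09070 = 1.234 eV.
λ = hc/ΔE = 1240 / 1.234 = 1010 nm.
This line belongs to the Paschen series.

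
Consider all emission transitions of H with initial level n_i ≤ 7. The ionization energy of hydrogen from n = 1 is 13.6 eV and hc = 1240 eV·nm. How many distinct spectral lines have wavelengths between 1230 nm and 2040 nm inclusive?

Enumerate all n_i → n_f pairs with 1 ≤ n_f < n_i ≤ 7 and compute λ = 1240 / [13.6·1·(1/n_f² − 1/n_i²)].
Lines falling in [1230, 2040] nm: 5→3 (1282 nm), 4→3 (1876 nm).

2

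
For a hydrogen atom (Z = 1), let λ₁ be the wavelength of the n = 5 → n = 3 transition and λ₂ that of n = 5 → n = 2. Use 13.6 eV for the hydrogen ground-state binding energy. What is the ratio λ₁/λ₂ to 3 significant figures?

2.95

λ ∝ 1/ΔE ∝ 1/(1/n_f² − 1/n_i²), and the Z² and hc factors cancel in the ratio.
λ₁/λ₂ = (1/2² − 1/5²)/(1/3² − 1/5²) = 0.2100/0.07111 = 2.95.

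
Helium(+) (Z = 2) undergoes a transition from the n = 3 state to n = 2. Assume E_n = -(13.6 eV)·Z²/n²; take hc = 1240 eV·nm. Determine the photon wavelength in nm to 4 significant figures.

For Z = 2 the level energies scale as Z², so the effective Rydberg energy is 13.6 × 4 = 54.40 eV.
ΔE = 54.40 × (1/2² − 1/3²) = 54.40 × 0.1389 = 7.556 eV.
λ = hc/ΔE = 1240 / 7.556 = 164.1 nm.

164.1 nm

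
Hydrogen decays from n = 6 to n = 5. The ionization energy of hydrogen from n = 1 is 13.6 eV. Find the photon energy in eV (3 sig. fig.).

E_6 = −13.60/36 = −0.3778 eV and E_5 = −13.60/25 = −0.5440 eV.
The photon energy is |E_6 − E_5| = 0.166 eV.

0.166 eV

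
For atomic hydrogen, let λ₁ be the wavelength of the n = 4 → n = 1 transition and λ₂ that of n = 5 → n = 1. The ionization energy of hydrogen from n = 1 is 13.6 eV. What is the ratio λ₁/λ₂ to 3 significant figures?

λ ∝ 1/ΔE ∝ 1/(1/n_f² − 1/n_i²), and the Z² and hc factors cancel in the ratio.
λ₁/λ₂ = (1/1² − 1/5²)/(1/1² − 1/4²) = 0.9600/0.9375 = 1.02.

1.02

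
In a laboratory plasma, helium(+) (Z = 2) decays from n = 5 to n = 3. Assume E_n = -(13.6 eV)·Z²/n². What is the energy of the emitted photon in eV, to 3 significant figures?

3.87 eV

The Bohr energies scale as Z², so for Z = 2: E_n = −54.40/n² eV.
E_5 = −54.40/25 = −2.176 eV and E_3 = −54.40/9 = −6.044 eV.
The photon energy is |E_5 − E_3| = 3.87 eV.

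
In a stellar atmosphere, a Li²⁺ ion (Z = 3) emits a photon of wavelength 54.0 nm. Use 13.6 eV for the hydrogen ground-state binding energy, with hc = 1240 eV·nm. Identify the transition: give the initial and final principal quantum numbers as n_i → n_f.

n_i = 4, n_f = 2

The photon energy is ΔE = hc/λ = 1240 / 54.0 = 22.96 eV.
With Z = 3, ΔE = 122.4 × (1/n_f² − 1/n_i²), so 1/n_f² − 1/n_i² = 0.1876.
Trying n_f = 2 gives 1/n_i² = 0.06239, i.e. n_i ≈ 4; this pair matches.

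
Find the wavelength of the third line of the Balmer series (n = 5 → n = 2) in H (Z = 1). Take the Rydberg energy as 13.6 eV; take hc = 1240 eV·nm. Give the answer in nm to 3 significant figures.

The Balmer series terminates on n_f = 2; the third line has n_i = 2+3 = 5.
ΔE = 13.60 × (1/2² − 1/5²) = 2.856 eV.
λ = 1240 / 2.856 = 434 nm.

434 nm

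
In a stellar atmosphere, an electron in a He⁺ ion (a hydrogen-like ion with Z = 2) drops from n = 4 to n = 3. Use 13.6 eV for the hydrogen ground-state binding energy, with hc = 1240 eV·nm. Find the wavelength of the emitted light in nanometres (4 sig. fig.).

For Z = 2 the level energies scale as Z², so the effective Rydberg energy is 13.6 × 4 = 54.40 eV.
ΔE = 54.40 × (1/3² − 1/4²) = 54.40 × 0.04861 = 2.644 eV.
λ = hc/ΔE = 1240 / 2.644 = 468.9 nm.

468.9 nm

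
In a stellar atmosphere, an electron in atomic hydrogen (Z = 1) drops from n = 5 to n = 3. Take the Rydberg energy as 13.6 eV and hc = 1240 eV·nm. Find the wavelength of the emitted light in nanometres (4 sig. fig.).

ΔE = 13.60 × (1/3² − 1/5²) = 13.60 × 0.07111 = 0.9671 eV.
λ = hc/ΔE = 1240 / 0.9671 = 1282 nm.
This line belongs to the Paschen series.

1282 nm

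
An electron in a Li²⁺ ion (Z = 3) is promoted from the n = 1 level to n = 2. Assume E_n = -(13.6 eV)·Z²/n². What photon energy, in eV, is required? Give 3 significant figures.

The Bohr energies scale as Z², so for Z = 3: E_n = −122.4/n² eV.
E_2 = −122.4/4 = −30.60 eV and E_1 = −122.4/1 = −122.4 eV.
The photon energy is |E_2 − E_1| = 91.8 eV.

91.8 eV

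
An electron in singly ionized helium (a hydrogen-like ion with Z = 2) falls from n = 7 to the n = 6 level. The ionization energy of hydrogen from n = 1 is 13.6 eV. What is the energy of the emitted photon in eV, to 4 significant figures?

0.4009 eV

The Bohr energies scale as Z², so for Z = 2: E_n = −54.40/n² eV.
E_7 = −54.40/49 = −1.110 eV and E_6 = −54.40/36 = −1.511 eV.
The photon energy is |E_7 − E_6| = 0.4009 eV.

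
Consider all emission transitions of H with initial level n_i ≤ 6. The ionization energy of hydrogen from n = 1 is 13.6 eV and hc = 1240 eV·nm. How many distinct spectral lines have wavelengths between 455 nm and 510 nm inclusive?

Enumerate all n_i → n_f pairs with 1 ≤ n_f < n_i ≤ 6 and compute λ = 1240 / [13.6·1·(1/n_f² − 1/n_i²)].
Lines falling in [455, 510] nm: 4→2 (486.3 nm).

1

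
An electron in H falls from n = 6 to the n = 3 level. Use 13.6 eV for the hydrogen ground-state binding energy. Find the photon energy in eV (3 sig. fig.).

1.13 eV

E_6 = −13.60/36 = −0.3778 eV and E_3 = −13.60/9 = −1.511 eV.
The photon energy is |E_6 − E_3| = 1.13 eV.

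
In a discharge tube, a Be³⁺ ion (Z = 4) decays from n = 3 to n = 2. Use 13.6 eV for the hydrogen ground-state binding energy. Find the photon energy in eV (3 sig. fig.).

30.2 eV

The Bohr energies scale as Z², so for Z = 4: E_n = −217.6/n² eV.
E_3 = −217.6/9 = −24.18 eV and E_2 = −217.6/4 = −54.40 eV.
The photon energy is |E_3 − E_2| = 30.2 eV.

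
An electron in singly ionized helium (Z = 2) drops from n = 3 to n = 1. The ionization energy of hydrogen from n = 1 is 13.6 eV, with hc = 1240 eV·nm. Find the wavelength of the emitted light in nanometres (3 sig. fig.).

25.6 nm

For Z = 2 the level energies scale as Z², so the effective Rydberg energy is 13.6 × 4 = 54.40 eV.
ΔE = 54.40 × (1/1² − 1/3²) = 54.40 × 0.8889 = 48.36 eV.
λ = hc/ΔE = 1240 / 48.36 = 25.6 nm.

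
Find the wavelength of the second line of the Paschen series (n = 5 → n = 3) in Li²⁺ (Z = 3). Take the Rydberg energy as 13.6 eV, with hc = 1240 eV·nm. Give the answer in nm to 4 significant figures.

The Paschen series terminates on n_f = 3; the second line has n_i = 3+2 = 5.
ΔE = 122.4 × (1/3² − 1/5²) = 8.704 eV.
λ = 1240 / 8.704 = 142.5 nm.

142.5 nm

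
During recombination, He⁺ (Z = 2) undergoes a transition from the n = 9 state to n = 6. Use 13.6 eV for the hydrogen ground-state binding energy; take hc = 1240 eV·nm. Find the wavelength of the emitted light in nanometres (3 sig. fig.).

1480 nm

For Z = 2 the level energies scale as Z², so the effective Rydberg energy is 13.6 × 4 = 54.40 eV.
ΔE = 54.40 × (1/6² − 1/9²) = 54.40 × 0.01543 = 0.8395 eV.
λ = hc/ΔE = 1240 / 0.8395 = 1480 nm.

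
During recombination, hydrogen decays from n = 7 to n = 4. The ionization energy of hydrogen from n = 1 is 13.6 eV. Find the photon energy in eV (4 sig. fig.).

0.5724 eV

E_7 = −13.60/49 = −0.2776 eV and E_4 = −13.60/16 = −0.8500 eV.
The photon energy is |E_7 − E_4| = 0.5724 eV.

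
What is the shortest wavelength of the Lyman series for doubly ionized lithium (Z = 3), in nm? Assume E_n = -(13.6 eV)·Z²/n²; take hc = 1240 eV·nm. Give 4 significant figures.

10.13 nm

The Lyman series has lower level n_f = 1; the series limit corresponds to n_i → ∞.
ΔE_max = 13.6 × 9 / 1² = 122.4 eV.
λ_min = 1240 / 122.4 = 10.13 nm.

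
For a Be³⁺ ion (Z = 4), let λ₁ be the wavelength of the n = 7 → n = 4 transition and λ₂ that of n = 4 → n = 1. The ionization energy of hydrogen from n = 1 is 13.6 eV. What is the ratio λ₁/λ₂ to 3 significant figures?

λ ∝ 1/ΔE ∝ 1/(1/n_f² − 1/n_i²), and the Z² and hc factors cancel in the ratio.
λ₁/λ₂ = (1/1² − 1/4²)/(1/4² − 1/7²) = 0.9375/0.04209 = 22.3.

22.3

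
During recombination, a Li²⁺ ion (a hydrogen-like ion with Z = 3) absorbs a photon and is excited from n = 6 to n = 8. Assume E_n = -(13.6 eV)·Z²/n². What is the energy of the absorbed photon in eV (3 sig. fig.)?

1.49 eV

The Bohr energies scale as Z², so for Z = 3: E_n = −122.4/n² eV.
E_8 = −122.4/64 = −1.913 eV and E_6 = −122.4/36 = −3.400 eV.
The photon energy is |E_8 − E_6| = 1.49 eV.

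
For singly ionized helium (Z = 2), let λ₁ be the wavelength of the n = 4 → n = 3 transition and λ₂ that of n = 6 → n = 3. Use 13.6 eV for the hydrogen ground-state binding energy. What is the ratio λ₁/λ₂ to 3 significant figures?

1.71

λ ∝ 1/ΔE ∝ 1/(1/n_f² − 1/n_i²), and the Z² and hc factors cancel in the ratio.
λ₁/λ₂ = (1/3² − 1/6²)/(1/3² − 1/4²) = 0.08333/0.04861 = 1.71.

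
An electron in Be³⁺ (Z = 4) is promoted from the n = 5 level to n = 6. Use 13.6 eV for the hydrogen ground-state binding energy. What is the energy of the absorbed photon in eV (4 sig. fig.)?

2.660 eV

The Bohr energies scale as Z², so for Z = 4: E_n = −217.6/n² eV.
E_6 = −217.6/36 = −6.044 eV and E_5 = −217.6/25 = −8.704 eV.
The photon energy is |E_6 − E_5| = 2.660 eV.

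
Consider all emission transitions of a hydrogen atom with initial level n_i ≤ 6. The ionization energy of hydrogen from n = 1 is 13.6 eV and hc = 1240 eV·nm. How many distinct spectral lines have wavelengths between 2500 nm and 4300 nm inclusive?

Enumerate all n_i → n_f pairs with 1 ≤ n_f < n_i ≤ 6 and compute λ = 1240 / [13.6·1·(1/n_f² − 1/n_i²)].
Lines falling in [2500, 4300] nm: 6→4 (2626 nm), 5→4 (4052 nm).

2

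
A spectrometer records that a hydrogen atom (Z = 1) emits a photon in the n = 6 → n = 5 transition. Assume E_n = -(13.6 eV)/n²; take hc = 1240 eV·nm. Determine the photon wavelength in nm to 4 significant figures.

ΔE = 13.60 × (1/5² − 1/6²) = 13.60 × 0.01222 = 0.1662 eV.
λ = hc/ΔE = 1240 / 0.1662 = 7460 nm.

7460 nm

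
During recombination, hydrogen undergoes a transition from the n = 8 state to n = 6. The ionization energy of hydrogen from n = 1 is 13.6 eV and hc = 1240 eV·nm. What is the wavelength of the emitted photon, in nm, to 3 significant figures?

7500 nm

ΔE = 13.60 × (1/6² − 1/8²) = 13.60 × 0.01215 = 0.1653 eV.
λ = hc/ΔE = 1240 / 0.1653 = 7500 nm.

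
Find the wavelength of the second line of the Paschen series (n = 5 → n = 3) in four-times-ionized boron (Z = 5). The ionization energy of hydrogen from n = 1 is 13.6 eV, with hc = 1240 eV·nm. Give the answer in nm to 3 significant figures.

51.3 nm

The Paschen series terminates on n_f = 3; the second line has n_i = 3+2 = 5.
ΔE = 340.0 × (1/3² − 1/5²) = 24.18 eV.
λ = 1240 / 24.18 = 51.3 nm.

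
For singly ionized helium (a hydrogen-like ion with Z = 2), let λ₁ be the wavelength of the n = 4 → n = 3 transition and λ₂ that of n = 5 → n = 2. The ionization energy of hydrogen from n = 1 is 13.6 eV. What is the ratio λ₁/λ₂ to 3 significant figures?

λ ∝ 1/ΔE ∝ 1/(1/n_f² − 1/n_i²), and the Z² and hc factors cancel in the ratio.
λ₁/λ₂ = (1/2² − 1/5²)/(1/3² − 1/4²) = 0.2100/0.04861 = 4.32.

4.32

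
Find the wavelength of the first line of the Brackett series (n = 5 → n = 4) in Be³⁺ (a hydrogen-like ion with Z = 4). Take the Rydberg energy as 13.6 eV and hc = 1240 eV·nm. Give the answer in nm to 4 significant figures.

The Brackett series terminates on n_f = 4; the first line has n_i = 4+1 = 5.
ΔE = 217.6 × (1/4² − 1/5²) = 4.896 eV.
λ = 1240 / 4.896 = 253.3 nm.

253.3 nm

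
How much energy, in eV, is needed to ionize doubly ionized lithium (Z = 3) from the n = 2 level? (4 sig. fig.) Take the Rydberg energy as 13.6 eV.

30.60 eV

E_n = −13.6 Z²/n² = −122.4/n² eV for Z = 3.
E_2 = −122.4/4 = −30.60 eV, so ionization (to E = 0) requires 30.60 eV.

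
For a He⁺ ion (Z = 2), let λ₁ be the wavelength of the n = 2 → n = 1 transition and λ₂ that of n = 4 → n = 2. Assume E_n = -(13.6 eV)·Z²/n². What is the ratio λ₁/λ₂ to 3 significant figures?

0.250

λ ∝ 1/ΔE ∝ 1/(1/n_f² − 1/n_i²), and the Z² and hc factors cancel in the ratio.
λ₁/λ₂ = (1/2² − 1/4²)/(1/1² − 1/2²) = 0.1875/0.7500 = 0.250.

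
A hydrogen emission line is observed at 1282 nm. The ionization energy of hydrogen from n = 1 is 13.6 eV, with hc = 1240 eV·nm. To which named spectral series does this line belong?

Paschen

ΔE = 1240/1282 = 0.9672 eV.
This matches 13.6 × (1/3² − 1/5²), so n_f = 3: the Paschen series.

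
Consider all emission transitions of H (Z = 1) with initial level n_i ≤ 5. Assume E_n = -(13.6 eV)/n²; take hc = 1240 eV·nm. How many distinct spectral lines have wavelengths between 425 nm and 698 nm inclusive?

3

Enumerate all n_i → n_f pairs with 1 ≤ n_f < n_i ≤ 5 and compute λ = 1240 / [13.6·1·(1/n_f² − 1/n_i²)].
Lines falling in [425, 698] nm: 5→2 (434.2 nm), 4→2 (486.3 nm), 3→2 (656.5 nm).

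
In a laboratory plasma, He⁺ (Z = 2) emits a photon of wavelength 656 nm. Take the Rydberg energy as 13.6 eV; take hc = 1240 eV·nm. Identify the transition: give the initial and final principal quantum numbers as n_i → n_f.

n_i = 6, n_f = 4

The photon energy is ΔE = hc/λ = 1240 / 656 = 1.890 eV.
With Z = 2, ΔE = 54.40 × (1/n_f² − 1/n_i²), so 1/n_f² − 1/n_i² = 0.03475.
Trying n_f = 4 gives 1/n_i² = 0.02775, i.e. n_i ≈ 6; this pair matches.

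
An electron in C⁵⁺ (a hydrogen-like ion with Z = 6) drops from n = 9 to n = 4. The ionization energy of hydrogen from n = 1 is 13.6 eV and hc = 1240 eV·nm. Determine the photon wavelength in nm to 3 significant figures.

50.5 nm

For Z = 6 the level energies scale as Z², so the effective Rydberg energy is 13.6 × 36 = 489.6 eV.
ΔE = 489.6 × (1/4² − 1/9²) = 489.6 × 0.05015 = 24.56 eV.
λ = hc/ΔE = 1240 / 24.56 = 50.5 nm.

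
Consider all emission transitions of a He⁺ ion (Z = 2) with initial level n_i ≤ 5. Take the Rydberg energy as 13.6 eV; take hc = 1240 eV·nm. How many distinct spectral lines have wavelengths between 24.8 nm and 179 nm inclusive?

Enumerate all n_i → n_f pairs with 1 ≤ n_f < n_i ≤ 5 and compute λ = 1240 / [13.6·4·(1/n_f² − 1/n_i²)].
Lines falling in [24.8, 179] nm: 3→1 (25.64 nm), 2→1 (30.39 nm), 5→2 (108.5 nm), 4→2 (121.6 nm), 3→2 (164.1 nm).

5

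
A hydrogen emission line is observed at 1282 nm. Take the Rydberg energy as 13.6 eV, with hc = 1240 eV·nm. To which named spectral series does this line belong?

Paschen

ΔE = 1240/1282 = 0.9672 eV.
This matches 13.6 × (1/3² − 1/5²), so n_f = 3: the Paschen series.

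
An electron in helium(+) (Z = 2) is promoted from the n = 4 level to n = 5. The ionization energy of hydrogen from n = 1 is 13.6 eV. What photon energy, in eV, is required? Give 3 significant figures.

1.22 eV

The Bohr energies scale as Z², so for Z = 2: E_n = −54.40/n² eV.
E_5 = −54.40/25 = −2.176 eV and E_4 = −54.40/16 = −3.400 eV.
The photon energy is |E_5 − E_4| = 1.22 eV.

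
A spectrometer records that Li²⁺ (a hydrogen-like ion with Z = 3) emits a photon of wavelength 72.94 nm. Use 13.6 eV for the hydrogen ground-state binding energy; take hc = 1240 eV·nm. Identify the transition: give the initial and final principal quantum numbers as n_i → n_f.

n_i = 3, n_f = 2

The photon energy is ΔE = hc/λ = 1240 / 72.94 = 17.00 eV.
With Z = 3, ΔE = 122.4 × (1/n_f² − 1/n_i²), so 1/n_f² − 1/n_i² = 0.1389.
Trying n_f = 2 gives 1/n_i² = 0.1111, i.e. n_i ≈ 3; this pair matches.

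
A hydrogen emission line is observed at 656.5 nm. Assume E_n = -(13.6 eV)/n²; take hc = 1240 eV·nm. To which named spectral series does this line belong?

Balmer

ΔE = 1240/656.5 = 1.889 eV.
This matches 13.6 × (1/2² − 1/3²), so n_f = 2: the Balmer series.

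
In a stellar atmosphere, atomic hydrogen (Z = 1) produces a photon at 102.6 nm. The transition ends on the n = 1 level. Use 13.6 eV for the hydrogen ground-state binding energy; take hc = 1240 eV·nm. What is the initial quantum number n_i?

The photon energy is ΔE = hc/λ = 1240 / 102.6 = 12.09 eV.
With Z = 1, ΔE = 13.60 × (1/n_f² − 1/n_i²), so 1/n_f² − 1/n_i² = 0.8887.
With n_f = 1: 1/n_i² = 1/1 − 0.8887 = 0.1113, so n_i ≈ 3.00.

n_i = 3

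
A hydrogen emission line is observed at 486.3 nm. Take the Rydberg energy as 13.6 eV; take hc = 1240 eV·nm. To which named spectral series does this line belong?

ΔE = 1240/486.3 = 2.550 eV.
This matches 13.6 × (1/2² − 1/4²), so n_f = 2: the Balmer series.

Balmer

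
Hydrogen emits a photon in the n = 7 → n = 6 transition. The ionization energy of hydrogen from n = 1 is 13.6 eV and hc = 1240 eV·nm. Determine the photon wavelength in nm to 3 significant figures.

ΔE = 13.60 × (1/6² − 1/7²) = 13.60 × 0.007370 = 0.1002 eV.
λ = hc/ΔE = 1240 / 0.1002 = 12400 nm.

12400 nm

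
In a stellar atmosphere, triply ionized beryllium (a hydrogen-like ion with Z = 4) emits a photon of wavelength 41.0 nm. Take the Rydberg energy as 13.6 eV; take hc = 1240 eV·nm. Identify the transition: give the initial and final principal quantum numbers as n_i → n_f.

n_i = 3, n_f = 2

The photon energy is ΔE = hc/λ = 1240 / 41.0 = 30.24 eV.
With Z = 4, ΔE = 217.6 × (1/n_f² − 1/n_i²), so 1/n_f² − 1/n_i² = 0.1390.
Trying n_f = 2 gives 1/n_i² = 0.1110, i.e. n_i ≈ 3; this pair matches.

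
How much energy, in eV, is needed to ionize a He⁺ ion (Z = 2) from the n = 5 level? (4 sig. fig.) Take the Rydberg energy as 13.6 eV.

2.176 eV

E_n = −13.6 Z²/n² = −54.40/n² eV for Z = 2.
E_5 = −54.40/25 = −2.176 eV, so ionization (to E = 0) requires 2.176 eV.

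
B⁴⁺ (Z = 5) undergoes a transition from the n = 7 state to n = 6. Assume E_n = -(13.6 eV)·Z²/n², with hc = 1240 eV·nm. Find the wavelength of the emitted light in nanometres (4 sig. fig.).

494.9 nm

For Z = 5 the level energies scale as Z², so the effective Rydberg energy is 13.6 × 25 = 340.0 eV.
ΔE = 340.0 × (1/6² − 1/7²) = 340.0 × 0.007370 = 2.506 eV.
λ = hc/ΔE = 1240 / 2.506 = 494.9 nm.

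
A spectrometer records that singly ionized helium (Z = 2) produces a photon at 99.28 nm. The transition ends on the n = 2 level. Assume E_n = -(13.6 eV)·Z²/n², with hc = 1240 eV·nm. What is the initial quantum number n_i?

n_i = 7

The photon energy is ΔE = hc/λ = 1240 / 99.28 = 12.49 eV.
With Z = 2, ΔE = 54.40 × (1/n_f² − 1/n_i²), so 1/n_f² − 1/n_i² = 0.2296.
With n_f = 2: 1/n_i² = 1/4 − 0.2296 = 0.02041, so n_i ≈ 7.00.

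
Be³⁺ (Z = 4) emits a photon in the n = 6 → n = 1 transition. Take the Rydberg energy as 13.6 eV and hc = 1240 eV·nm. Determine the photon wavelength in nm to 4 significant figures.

5.861 nm

For Z = 4 the level energies scale as Z², so the effective Rydberg energy is 13.6 × 16 = 217.6 eV.
ΔE = 217.6 × (1/1² − 1/6²) = 217.6 × 0.9722 = 211.6 eV.
λ = hc/ΔE = 1240 / 211.6 = 5.861 nm.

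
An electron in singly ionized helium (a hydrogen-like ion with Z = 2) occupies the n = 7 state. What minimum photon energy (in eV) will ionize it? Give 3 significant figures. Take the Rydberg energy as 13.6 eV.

1.11 eV

E_n = −13.6 Z²/n² = −54.40/n² eV for Z = 2.
E_7 = −54.40/49 = −1.11 eV, so ionization (to E = 0) requires 1.11 eV.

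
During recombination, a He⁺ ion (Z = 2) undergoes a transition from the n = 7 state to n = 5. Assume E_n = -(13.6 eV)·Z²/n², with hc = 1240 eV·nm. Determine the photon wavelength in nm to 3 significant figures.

1160 nm

For Z = 2 the level energies scale as Z², so the effective Rydberg energy is 13.6 × 4 = 54.40 eV.
ΔE = 54.40 × (1/5² − 1/7²) = 54.40 × 0.01959 = 1.066 eV.
λ = hc/ΔE = 1240 / 1.066 = 1160 nm.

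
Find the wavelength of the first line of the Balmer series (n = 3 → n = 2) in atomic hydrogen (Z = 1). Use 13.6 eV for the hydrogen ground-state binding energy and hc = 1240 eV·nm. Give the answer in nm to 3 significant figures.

The Balmer series terminates on n_f = 2; the first line has n_i = 2+1 = 3.
ΔE = 13.60 × (1/2² − 1/3²) = 1.889 eV.
λ = 1240 / 1.889 = 656 nm.

656 nm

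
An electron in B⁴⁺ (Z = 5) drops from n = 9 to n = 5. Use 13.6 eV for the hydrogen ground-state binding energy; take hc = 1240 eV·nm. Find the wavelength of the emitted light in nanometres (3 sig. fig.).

132 nm

For Z = 5 the level energies scale as Z², so the effective Rydberg energy is 13.6 × 25 = 340.0 eV.
ΔE = 340.0 × (1/5² − 1/9²) = 340.0 × 0.02765 = 9.402 eV.
λ = hc/ΔE = 1240 / 9.402 = 132 nm.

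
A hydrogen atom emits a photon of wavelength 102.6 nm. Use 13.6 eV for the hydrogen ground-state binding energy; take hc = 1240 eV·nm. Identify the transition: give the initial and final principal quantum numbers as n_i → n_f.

n_i = 3, n_f = 1

The photon energy is ΔE = hc/λ = 1240 / 102.6 = 12.09 eV.
With Z = 1, ΔE = 13.60 × (1/n_f² − 1/n_i²), so 1/n_f² − 1/n_i² = 0.8887.
Trying n_f = 1 gives 1/n_i² = 0.1113, i.e. n_i ≈ 3; this pair matches.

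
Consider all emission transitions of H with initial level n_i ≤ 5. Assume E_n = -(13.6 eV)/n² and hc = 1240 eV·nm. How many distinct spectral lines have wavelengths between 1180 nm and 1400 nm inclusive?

Enumerate all n_i → n_f pairs with 1 ≤ n_f < n_i ≤ 5 and compute λ = 1240 / [13.6·1·(1/n_f² − 1/n_i²)].
Lines falling in [1180, 1400] nm: 5→3 (1282 nm).

1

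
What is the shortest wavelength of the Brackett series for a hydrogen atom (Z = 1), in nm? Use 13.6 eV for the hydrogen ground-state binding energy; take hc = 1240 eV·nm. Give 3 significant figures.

The Brackett series has lower level n_f = 4; the series limit corresponds to n_i → ∞.
ΔE_max = 13.6 × 1 / 4² = 0.8500 eV.
λ_min = 1240 / 0.8500 = 1460 nm.

1460 nm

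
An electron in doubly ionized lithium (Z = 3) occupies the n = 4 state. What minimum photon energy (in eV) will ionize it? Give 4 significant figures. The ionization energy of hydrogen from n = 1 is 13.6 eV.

7.650 eV

E_n = −13.6 Z²/n² = −122.4/n² eV for Z = 3.
E_4 = −122.4/16 = −7.650 eV, so ionization (to E = 0) requires 7.650 eV.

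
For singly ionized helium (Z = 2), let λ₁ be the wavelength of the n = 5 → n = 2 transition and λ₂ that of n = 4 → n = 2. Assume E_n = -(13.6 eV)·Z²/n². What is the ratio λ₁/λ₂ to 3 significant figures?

λ ∝ 1/ΔE ∝ 1/(1/n_f² − 1/n_i²), and the Z² and hc factors cancel in the ratio.
λ₁/λ₂ = (1/2² − 1/4²)/(1/2² − 1/5²) = 0.1875/0.2100 = 0.893.

0.893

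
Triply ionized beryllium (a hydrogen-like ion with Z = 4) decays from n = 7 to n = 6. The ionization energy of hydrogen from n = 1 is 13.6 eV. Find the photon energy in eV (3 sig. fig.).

The Bohr energies scale as Z², so for Z = 4: E_n = −217.6/n² eV.
E_7 = −217.6/49 = −4.441 eV and E_6 = −217.6/36 = −6.044 eV.
The photon energy is |E_7 − E_6| = 1.60 eV.

1.60 eV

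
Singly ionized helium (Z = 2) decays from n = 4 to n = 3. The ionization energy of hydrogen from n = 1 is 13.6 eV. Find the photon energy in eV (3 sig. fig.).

The Bohr energies scale as Z², so for Z = 2: E_n = −54.40/n² eV.
E_4 = −54.40/16 = −3.400 eV and E_3 = −54.40/9 = −6.044 eV.
The photon energy is |E_4 − E_3| = 2.64 eV.

2.64 eV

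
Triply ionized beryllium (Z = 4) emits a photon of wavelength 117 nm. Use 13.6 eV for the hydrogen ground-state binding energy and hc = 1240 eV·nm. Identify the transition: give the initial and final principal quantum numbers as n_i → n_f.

n_i = 4, n_f = 3

The photon energy is ΔE = hc/λ = 1240 / 117 = 10.60 eV.
With Z = 4, ΔE = 217.6 × (1/n_f² − 1/n_i²), so 1/n_f² − 1/n_i² = 0.04871.
Trying n_f = 3 gives 1/n_i² = 0.06241, i.e. n_i ≈ 4; this pair matches.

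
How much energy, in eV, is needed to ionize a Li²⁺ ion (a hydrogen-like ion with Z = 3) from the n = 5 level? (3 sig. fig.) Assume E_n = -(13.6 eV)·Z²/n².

E_n = −13.6 Z²/n² = −122.4/n² eV for Z = 3.
E_5 = −122.4/25 = −4.90 eV, so ionization (to E = 0) requires 4.90 eV.

4.90 eV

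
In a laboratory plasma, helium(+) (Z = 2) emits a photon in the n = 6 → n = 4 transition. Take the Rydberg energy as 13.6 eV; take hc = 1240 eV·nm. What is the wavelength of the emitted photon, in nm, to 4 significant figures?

For Z = 2 the level energies scale as Z², so the effective Rydberg energy is 13.6 × 4 = 54.40 eV.
ΔE = 54.40 × (1/4² − 1/6²) = 54.40 × 0.03472 = 1.889 eV.
λ = hc/ΔE = 1240 / 1.889 = 656.5 nm.

656.5 nm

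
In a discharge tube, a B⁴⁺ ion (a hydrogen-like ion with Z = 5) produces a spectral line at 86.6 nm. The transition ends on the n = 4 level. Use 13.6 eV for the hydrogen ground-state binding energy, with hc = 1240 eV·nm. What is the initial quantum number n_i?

n_i = 7

The photon energy is ΔE = hc/λ = 1240 / 86.6 = 14.32 eV.
With Z = 5, ΔE = 340.0 × (1/n_f² − 1/n_i²), so 1/n_f² − 1/n_i² = 0.04211.
With n_f = 4: 1/n_i² = 1/16 − 0.04211 = 0.02039, so n_i ≈ 7.00.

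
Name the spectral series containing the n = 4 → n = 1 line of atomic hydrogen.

The series is set by the lower level: n_f = 1 is the Lyman series.

Lyman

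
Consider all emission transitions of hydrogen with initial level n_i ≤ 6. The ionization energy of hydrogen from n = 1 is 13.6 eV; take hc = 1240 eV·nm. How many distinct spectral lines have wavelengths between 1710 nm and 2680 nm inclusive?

2

Enumerate all n_i → n_f pairs with 1 ≤ n_f < n_i ≤ 6 and compute λ = 1240 / [13.6·1·(1/n_f² − 1/n_i²)].
Lines falling in [1710, 2680] nm: 4→3 (1876 nm), 6→4 (2626 nm).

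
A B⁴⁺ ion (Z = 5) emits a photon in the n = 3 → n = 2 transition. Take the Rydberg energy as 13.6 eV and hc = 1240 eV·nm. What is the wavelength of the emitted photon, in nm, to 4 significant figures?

For Z = 5 the level energies scale as Z², so the effective Rydberg energy is 13.6 × 25 = 340.0 eV.
ΔE = 340.0 × (1/2² − 1/3²) = 340.0 × 0.1389 = 47.22 eV.
λ = hc/ΔE = 1240 / 47.22 = 26.26 nm.

26.26 nm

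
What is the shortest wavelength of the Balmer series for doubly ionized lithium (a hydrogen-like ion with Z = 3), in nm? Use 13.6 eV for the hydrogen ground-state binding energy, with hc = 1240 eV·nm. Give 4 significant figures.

40.52 nm

The Balmer series has lower level n_f = 2; the series limit corresponds to n_i → ∞.
ΔE_max = 13.6 × 9 / 2² = 30.60 eV.
λ_min = 1240 / 30.60 = 40.52 nm.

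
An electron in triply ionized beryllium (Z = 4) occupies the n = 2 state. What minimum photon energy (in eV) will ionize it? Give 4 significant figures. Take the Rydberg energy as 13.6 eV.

54.40 eV

E_n = −13.6 Z²/n² = −217.6/n² eV for Z = 4.
E_2 = −217.6/4 = −54.40 eV, so ionization (to E = 0) requires 54.40 eV.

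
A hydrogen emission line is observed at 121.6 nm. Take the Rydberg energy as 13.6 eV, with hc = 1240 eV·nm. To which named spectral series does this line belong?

ΔE = 1240/121.6 = 10.20 eV.
This matches 13.6 × (1/1² − 1/2²), so n_f = 1: the Lyman series.

Lyman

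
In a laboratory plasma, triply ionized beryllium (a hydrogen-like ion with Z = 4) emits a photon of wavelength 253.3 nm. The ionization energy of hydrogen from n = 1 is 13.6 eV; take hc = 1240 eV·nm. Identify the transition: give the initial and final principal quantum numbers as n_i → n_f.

n_i = 5, n_f = 4

The photon energy is ΔE = hc/λ = 1240 / 253.3 = 4.895 eV.
With Z = 4, ΔE = 217.6 × (1/n_f² − 1/n_i²), so 1/n_f² − 1/n_i² = 0.02250.
Trying n_f = 4 gives 1/n_i² = 0.04000, i.e. n_i ≈ 5; this pair matches.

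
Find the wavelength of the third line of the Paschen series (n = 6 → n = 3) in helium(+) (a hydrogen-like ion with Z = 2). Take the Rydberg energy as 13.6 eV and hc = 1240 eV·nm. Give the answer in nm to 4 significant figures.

The Paschen series terminates on n_f = 3; the third line has n_i = 3+3 = 6.
ΔE = 54.40 × (1/3² − 1/6²) = 4.533 eV.
λ = 1240 / 4.533 = 273.5 nm.

273.5 nm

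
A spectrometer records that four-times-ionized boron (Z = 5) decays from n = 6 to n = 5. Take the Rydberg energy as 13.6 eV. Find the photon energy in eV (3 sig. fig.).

4.16 eV

The Bohr energies scale as Z², so for Z = 5: E_n = −340.0/n² eV.
E_6 = −340.0/36 = −9.444 eV and E_5 = −340.0/25 = −13.60 eV.
The photon energy is |E_6 − E_5| = 4.16 eV.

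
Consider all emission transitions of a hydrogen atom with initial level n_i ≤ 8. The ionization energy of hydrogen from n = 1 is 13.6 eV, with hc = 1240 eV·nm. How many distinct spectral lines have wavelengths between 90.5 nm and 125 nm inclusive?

Enumerate all n_i → n_f pairs with 1 ≤ n_f < n_i ≤ 8 and compute λ = 1240 / [13.6·1·(1/n_f² − 1/n_i²)].
Lines falling in [90.5, 125] nm: 8→1 (92.62 nm), 7→1 (93.08 nm), 6→1 (93.78 nm), 5→1 (94.98 nm), 4→1 (97.25 nm), 3→1 (102.6 nm), 2→1 (121.6 nm).

7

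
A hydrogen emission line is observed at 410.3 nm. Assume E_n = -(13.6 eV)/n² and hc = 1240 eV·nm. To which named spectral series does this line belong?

Balmer

ΔE = 1240/410.3 = 3.022 eV.
This matches 13.6 × (1/2² − 1/6²), so n_f = 2: the Balmer series.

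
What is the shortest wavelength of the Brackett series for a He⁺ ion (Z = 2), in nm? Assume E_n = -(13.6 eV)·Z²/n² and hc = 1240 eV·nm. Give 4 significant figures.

The Brackett series has lower level n_f = 4; the series limit corresponds to n_i → ∞.
ΔE_max = 13.6 × 4 / 4² = 3.400 eV.
λ_min = 1240 / 3.400 = 364.7 nm.

364.7 nm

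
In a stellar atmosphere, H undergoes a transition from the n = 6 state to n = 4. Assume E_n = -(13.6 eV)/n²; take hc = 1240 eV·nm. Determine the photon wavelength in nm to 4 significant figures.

ΔE = 13.60 × (1/4² − 1/6²) = 13.60 × 0.03472 = 0.4722 eV.
λ = hc/ΔE = 1240 / 0.4722 = 2626 nm.

2626 nm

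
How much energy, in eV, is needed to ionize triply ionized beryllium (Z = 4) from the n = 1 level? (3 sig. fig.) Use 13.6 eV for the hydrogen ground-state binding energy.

218 eV

E_n = −13.6 Z²/n² = −217.6/n² eV for Z = 4.
E_1 = −217.6/1 = −218 eV, so ionization (to E = 0) requires 218 eV.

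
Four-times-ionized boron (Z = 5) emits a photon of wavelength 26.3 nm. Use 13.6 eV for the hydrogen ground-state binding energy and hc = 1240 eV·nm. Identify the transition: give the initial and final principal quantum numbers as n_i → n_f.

The photon energy is ΔE = hc/λ = 1240 / 26.3 = 47.15 eV.
With Z = 5, ΔE = 340.0 × (1/n_f² − 1/n_i²), so 1/n_f² − 1/n_i² = 0.1387.
Trying n_f = 2 gives 1/n_i² = 0.1113, i.e. n_i ≈ 3; this pair matches.

n_i = 3, n_f = 2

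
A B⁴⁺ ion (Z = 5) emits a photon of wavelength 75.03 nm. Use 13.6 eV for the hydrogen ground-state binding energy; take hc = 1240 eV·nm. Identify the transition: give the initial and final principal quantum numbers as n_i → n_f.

n_i = 4, n_f = 3

The photon energy is ΔE = hc/λ = 1240 / 75.03 = 16.53 eV.
With Z = 5, ΔE = 340.0 × (1/n_f² − 1/n_i²), so 1/n_f² − 1/n_i² = 0.04861.
Trying n_f = 3 gives 1/n_i² = 0.06250, i.e. n_i ≈ 4; this pair matches.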